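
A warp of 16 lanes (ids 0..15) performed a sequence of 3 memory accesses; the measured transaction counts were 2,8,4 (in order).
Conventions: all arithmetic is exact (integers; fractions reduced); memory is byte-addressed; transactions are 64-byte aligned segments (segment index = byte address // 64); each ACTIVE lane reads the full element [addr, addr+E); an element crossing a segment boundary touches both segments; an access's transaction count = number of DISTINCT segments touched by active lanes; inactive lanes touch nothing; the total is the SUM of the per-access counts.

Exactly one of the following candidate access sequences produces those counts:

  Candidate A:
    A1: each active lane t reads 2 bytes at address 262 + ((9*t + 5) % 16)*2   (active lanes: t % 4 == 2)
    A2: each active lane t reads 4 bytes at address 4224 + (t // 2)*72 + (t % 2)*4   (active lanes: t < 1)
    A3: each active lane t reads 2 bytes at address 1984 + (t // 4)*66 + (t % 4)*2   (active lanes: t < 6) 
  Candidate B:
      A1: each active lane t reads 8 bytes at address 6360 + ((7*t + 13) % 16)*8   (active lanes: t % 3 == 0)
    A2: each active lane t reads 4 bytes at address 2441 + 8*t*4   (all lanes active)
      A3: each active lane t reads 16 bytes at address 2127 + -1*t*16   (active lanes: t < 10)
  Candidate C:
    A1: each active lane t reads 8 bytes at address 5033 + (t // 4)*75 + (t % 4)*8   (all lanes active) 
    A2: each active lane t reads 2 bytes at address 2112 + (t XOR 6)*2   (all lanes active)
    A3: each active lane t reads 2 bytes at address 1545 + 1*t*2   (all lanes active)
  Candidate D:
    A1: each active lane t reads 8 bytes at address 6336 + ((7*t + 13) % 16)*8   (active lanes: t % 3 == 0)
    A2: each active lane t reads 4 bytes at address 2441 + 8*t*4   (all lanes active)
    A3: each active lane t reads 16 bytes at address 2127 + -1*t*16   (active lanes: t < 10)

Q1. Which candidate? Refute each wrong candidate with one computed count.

A: A1 gives 1 transaction, not 2
B: A1 gives 3 transactions, not 2
C: A1 gives 5 transactions, not 2
D: all counts match (2,8,4)

Answer: D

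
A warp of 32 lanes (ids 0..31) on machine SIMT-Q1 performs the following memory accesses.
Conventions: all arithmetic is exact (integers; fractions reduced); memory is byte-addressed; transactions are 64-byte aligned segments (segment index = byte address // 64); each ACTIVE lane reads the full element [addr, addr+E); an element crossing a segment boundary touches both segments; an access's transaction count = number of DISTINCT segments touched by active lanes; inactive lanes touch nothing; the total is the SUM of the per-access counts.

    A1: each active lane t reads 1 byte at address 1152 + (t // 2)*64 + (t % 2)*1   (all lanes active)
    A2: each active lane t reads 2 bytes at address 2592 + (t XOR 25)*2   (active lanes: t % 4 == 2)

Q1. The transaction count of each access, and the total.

A1: 16 transactions
A2: 2 transactions

Answer: 16,2; total 18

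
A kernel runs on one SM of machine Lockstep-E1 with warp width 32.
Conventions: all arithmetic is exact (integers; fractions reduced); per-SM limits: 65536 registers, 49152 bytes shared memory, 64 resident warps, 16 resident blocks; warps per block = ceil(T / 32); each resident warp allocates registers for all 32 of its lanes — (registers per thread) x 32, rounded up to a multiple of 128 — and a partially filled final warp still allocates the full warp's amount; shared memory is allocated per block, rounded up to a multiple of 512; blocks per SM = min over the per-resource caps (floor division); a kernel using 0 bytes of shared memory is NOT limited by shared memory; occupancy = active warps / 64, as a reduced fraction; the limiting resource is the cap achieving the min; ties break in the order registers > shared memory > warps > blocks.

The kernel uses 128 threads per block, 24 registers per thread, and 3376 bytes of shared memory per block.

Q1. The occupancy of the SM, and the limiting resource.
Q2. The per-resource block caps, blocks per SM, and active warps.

Answer: occupancy 13/16, limited by shared memory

registers: 21 blocks
shared memory: 13 blocks
warps: 16 blocks
blocks: 16 blocks

Answer: 13 blocks, 52 active warps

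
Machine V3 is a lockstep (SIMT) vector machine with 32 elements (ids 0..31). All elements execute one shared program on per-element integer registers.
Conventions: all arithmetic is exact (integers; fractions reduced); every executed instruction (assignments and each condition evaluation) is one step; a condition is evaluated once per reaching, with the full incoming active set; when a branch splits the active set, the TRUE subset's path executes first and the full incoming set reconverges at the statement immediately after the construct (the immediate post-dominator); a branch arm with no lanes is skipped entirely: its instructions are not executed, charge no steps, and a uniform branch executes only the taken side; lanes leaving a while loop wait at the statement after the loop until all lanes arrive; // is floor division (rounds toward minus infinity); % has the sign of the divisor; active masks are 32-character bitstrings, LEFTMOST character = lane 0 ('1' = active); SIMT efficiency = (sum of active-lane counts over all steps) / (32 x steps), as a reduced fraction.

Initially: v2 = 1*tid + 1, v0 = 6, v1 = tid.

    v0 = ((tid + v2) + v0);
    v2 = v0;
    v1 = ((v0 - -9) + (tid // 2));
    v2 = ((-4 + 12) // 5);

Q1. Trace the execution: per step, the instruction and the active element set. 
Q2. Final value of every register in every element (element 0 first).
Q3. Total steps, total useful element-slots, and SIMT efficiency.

step 0: v0 <- ((tid + v2) + v0)      11111111111111111111111111111111
step 1: v2 <- v0                     11111111111111111111111111111111
step 2: v1 <- ((v0 - -9) + (tid // 2)) 11111111111111111111111111111111
step 3: v2 <- ((-4 + 12) // 5)       11111111111111111111111111111111

Answer: 4 steps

v2: 1,1,1,1,1,1,1,1,1,1,1,1,1,1,1,1,1,1,1,1,1,1,1,1,1,1,1,1,1,1,1,1
v0: 7,9,11,13,15,17,19,21,23,25,27,29,31,33,35,37,39,41,43,45,47,49,51,53,55,57,59,61,63,65,67,69
v1: 16,18,21,23,26,28,31,33,36,38,41,43,46,48,51,53,56,58,61,63,66,68,71,73,76,78,81,83,86,88,91,93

steps = 4; useful = 128; efficiency = 128/128 = 1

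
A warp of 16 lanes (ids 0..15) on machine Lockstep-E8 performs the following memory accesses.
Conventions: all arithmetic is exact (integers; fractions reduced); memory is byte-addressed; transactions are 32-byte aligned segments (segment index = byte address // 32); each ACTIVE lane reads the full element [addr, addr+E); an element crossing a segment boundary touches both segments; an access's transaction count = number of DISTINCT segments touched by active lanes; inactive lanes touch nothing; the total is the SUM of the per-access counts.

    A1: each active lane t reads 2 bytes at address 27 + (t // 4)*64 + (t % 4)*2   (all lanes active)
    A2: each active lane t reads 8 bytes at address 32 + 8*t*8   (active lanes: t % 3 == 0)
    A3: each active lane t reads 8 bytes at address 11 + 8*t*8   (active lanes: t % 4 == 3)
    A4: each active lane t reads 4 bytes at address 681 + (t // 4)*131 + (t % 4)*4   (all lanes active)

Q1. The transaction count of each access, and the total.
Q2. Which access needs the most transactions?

A1: 8 transactions
A2: 6 transactions
A3: 4 transactions
A4: 5 transactions

Answer: 8,6,4,5; total 23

Answer: A1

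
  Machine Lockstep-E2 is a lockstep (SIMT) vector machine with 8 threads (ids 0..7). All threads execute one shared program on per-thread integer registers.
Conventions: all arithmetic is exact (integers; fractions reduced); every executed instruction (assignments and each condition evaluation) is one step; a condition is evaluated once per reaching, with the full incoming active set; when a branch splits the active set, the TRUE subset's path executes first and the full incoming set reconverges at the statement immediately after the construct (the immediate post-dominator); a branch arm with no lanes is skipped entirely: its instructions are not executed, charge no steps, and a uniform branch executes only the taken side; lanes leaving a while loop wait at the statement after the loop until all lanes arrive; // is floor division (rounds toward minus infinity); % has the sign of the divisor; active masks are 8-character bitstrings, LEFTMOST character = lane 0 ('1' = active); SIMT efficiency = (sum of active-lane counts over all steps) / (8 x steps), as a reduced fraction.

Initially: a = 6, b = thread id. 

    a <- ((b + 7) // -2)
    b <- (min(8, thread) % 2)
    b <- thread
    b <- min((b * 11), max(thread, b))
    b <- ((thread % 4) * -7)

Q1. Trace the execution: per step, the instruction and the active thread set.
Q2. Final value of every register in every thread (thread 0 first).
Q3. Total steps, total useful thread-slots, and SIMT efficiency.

step 0: a <- ((b + 7) // -2)         11111111
step 1: b <- (min(8, thread) % 2)    11111111
step 2: b <- thread                  11111111
step 3: b <- min((b * 11), max(thread, b)) 11111111
step 4: b <- ((thread % 4) * -7)     11111111

Answer: 5 steps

a: -4,-4,-5,-5,-6,-6,-7,-7
b: 0,-7,-14,-21,0,-7,-14,-21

steps = 5; useful = 40; efficiency = 40/40 = 1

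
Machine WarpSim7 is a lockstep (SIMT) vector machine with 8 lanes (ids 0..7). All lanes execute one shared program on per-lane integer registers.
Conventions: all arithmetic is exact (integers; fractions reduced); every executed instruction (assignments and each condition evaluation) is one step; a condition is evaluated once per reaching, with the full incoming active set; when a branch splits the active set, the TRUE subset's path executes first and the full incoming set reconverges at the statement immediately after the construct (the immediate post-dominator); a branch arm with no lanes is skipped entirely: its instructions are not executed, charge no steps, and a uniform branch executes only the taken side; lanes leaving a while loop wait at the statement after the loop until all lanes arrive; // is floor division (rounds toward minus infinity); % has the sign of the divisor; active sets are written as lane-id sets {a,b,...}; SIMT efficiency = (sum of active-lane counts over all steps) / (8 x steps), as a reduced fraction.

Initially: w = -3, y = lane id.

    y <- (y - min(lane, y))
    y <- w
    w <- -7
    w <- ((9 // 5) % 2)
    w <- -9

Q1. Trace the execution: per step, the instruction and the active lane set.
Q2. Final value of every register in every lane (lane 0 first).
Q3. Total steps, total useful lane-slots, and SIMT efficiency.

step 0: y <- (y - min(lane, y))      {0,1,2,3,4,5,6,7}
step 1: y <- w                       {0,1,2,3,4,5,6,7}
step 2: w <- -7                      {0,1,2,3,4,5,6,7}
step 3: w <- ((9 // 5) % 2)          {0,1,2,3,4,5,6,7}
step 4: w <- -9                      {0,1,2,3,4,5,6,7}

Answer: 5 steps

w: -9,-9,-9,-9,-9,-9,-9,-9
y: -3,-3,-3,-3,-3,-3,-3,-3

steps = 5; useful = 40; efficiency = 40/40 = 1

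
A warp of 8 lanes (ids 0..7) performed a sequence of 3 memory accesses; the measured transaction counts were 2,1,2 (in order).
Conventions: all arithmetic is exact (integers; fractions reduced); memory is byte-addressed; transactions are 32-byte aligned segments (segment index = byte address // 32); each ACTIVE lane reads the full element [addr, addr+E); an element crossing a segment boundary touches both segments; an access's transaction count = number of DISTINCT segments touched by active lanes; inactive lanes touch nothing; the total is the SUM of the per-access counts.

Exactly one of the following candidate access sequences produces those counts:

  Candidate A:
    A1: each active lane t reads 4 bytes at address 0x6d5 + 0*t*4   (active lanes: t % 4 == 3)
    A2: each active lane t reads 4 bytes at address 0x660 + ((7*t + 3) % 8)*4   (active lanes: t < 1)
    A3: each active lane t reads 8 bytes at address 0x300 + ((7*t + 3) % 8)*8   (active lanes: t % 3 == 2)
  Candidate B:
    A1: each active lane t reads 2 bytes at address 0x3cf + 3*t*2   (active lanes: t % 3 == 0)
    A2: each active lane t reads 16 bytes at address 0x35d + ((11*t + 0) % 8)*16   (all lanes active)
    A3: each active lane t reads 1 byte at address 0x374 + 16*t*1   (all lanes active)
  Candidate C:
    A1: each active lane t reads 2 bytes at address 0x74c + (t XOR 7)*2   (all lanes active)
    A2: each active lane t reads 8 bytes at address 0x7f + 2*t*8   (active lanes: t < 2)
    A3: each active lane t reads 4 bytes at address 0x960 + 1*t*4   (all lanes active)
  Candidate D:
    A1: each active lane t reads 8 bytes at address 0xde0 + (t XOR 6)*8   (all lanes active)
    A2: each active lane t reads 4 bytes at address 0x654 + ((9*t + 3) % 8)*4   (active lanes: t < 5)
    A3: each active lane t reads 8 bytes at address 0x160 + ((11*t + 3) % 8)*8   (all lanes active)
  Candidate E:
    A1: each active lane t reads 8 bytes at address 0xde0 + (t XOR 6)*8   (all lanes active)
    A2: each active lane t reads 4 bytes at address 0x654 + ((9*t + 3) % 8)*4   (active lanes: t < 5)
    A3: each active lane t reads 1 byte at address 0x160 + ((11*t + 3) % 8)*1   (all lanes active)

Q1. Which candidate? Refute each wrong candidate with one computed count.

A: A1 gives 1 transaction, not 2
B: A2 gives 5 transactions, not 1
C: A1 gives 1 transaction, not 2
E: A3 gives 1 transaction, not 2
D: all counts match (2,1,2)

Answer: D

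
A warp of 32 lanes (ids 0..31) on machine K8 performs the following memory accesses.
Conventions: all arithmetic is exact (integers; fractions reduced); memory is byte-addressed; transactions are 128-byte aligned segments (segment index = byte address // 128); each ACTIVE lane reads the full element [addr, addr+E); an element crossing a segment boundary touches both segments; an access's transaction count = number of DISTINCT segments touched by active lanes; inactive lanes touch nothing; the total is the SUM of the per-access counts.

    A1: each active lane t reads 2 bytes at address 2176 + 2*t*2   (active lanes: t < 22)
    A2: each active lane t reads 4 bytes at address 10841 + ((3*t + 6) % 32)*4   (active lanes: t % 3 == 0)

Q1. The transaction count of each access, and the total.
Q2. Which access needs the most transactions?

A1: 1 transaction
A2: 2 transactions

Answer: 1,2; total 3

Answer: A2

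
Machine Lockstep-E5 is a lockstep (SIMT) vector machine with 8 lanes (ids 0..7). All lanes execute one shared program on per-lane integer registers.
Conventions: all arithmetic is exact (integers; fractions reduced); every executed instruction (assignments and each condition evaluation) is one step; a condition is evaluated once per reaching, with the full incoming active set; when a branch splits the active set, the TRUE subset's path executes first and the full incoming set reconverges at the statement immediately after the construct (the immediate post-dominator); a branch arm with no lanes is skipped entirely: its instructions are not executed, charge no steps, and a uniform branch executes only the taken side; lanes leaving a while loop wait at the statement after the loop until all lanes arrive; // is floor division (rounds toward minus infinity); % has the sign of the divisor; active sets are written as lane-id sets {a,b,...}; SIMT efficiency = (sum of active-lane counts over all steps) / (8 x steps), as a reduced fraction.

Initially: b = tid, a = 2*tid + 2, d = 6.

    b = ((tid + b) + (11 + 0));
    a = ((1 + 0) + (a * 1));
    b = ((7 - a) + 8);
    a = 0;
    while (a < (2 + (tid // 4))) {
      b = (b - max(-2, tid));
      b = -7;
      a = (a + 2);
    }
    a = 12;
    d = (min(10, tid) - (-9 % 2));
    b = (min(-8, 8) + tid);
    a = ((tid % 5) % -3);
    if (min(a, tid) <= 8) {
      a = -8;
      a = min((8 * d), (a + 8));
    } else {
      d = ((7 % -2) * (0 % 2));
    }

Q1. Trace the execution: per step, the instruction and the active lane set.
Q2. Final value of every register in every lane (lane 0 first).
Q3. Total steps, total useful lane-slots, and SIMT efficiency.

step 0: b <- ((tid + b) + (11 + 0))  {0,1,2,3,4,5,6,7}
step 1: a <- ((1 + 0) + (a * 1))     {0,1,2,3,4,5,6,7}
step 2: b <- ((7 - a) + 8)           {0,1,2,3,4,5,6,7}
step 3: a <- 0                       {0,1,2,3,4,5,6,7}
step 4: eval (a < (2 + (tid // 4)))  {0,1,2,3,4,5,6,7}
step 5: b <- (b - max(-2, tid))      {0,1,2,3,4,5,6,7}
step 6: b <- -7                      {0,1,2,3,4,5,6,7}
step 7: a <- (a + 2)                 {0,1,2,3,4,5,6,7}
step 8: eval (a < (2 + (tid // 4)))  {0,1,2,3,4,5,6,7}
step 9: b <- (b - max(-2, tid))      {4,5,6,7}
step 10: b <- -7                      {4,5,6,7}
step 11: a <- (a + 2)                 {4,5,6,7}
step 12: eval (a < (2 + (tid // 4)))  {4,5,6,7}
step 13: a <- 12                      {0,1,2,3,4,5,6,7}
step 14: d <- (min(10, tid) - (-9 % 2)) {0,1,2,3,4,5,6,7}
step 15: b <- (min(-8, 8) + tid)      {0,1,2,3,4,5,6,7}
step 16: a <- ((tid % 5) % -3)        {0,1,2,3,4,5,6,7}
step 17: eval (min(a, tid) <= 8)      {0,1,2,3,4,5,6,7}
step 18: a <- -8                      {0,1,2,3,4,5,6,7}
step 19: a <- min((8 * d), (a + 8))   {0,1,2,3,4,5,6,7}

Answer: 20 steps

b: -8,-7,-6,-5,-4,-3,-2,-1
a: -8,0,0,0,0,0,0,0
d: -1,0,1,2,3,4,5,6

steps = 20; useful = 144; efficiency = 144/160 = 9/10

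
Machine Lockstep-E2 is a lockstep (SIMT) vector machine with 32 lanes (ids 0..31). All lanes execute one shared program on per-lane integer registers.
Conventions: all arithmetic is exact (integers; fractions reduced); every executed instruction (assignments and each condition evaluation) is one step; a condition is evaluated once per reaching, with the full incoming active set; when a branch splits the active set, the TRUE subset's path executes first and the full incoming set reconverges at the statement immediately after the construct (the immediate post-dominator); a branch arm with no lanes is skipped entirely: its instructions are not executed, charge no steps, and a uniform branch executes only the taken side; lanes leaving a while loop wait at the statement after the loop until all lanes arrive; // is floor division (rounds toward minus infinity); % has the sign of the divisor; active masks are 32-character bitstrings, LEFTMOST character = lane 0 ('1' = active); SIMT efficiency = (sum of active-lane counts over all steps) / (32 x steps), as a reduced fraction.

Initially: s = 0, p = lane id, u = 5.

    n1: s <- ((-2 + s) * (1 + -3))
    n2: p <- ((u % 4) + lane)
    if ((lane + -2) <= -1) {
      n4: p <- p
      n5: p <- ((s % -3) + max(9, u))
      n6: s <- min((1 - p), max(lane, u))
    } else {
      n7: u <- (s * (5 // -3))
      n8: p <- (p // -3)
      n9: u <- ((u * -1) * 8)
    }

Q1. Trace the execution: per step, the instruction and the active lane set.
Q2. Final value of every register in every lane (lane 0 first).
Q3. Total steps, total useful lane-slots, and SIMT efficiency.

step 0: s <- ((-2 + s) * (1 + -3))   11111111111111111111111111111111
step 1: p <- ((u % 4) + lane)        11111111111111111111111111111111
step 2: eval ((lane + -2) <= -1)     11111111111111111111111111111111
step 3: p <- p                       11000000000000000000000000000000
step 4: p <- ((s % -3) + max(9, u))  11000000000000000000000000000000
step 5: s <- min((1 - p), max(lane, u)) 11000000000000000000000000000000
step 6: u <- (s * (5 // -3))         00111111111111111111111111111111
step 7: p <- (p // -3)               00111111111111111111111111111111
step 8: u <- ((u * -1) * 8)          00111111111111111111111111111111

Answer: 9 steps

s: -6,-6,4,4,4,4,4,4,4,4,4,4,4,4,4,4,4,4,4,4,4,4,4,4,4,4,4,4,4,4,4,4
p: 7,7,-1,-2,-2,-2,-3,-3,-3,-4,-4,-4,-5,-5,-5,-6,-6,-6,-7,-7,-7,-8,-8,-8,-9,-9,-9,-10,-10,-10,-11,-11
u: 5,5,64,64,64,64,64,64,64,64,64,64,64,64,64,64,64,64,64,64,64,64,64,64,64,64,64,64,64,64,64,64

steps = 9; useful = 192; efficiency = 192/288 = 2/3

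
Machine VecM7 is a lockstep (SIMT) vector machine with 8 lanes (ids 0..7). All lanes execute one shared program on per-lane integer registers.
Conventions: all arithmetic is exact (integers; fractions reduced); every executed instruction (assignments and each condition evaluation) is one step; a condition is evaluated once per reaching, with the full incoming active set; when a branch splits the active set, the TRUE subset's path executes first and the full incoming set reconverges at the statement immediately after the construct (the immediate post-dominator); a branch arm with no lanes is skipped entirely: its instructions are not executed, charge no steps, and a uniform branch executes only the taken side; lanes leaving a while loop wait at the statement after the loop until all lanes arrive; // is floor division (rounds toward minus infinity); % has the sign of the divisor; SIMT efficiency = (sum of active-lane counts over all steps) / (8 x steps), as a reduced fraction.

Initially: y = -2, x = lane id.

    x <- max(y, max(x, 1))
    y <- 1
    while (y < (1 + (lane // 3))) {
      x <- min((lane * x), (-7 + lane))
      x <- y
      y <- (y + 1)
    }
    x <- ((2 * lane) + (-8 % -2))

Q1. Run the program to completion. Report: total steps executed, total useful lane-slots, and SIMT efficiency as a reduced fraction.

Answer: 12 steps, 60 useful, 5/8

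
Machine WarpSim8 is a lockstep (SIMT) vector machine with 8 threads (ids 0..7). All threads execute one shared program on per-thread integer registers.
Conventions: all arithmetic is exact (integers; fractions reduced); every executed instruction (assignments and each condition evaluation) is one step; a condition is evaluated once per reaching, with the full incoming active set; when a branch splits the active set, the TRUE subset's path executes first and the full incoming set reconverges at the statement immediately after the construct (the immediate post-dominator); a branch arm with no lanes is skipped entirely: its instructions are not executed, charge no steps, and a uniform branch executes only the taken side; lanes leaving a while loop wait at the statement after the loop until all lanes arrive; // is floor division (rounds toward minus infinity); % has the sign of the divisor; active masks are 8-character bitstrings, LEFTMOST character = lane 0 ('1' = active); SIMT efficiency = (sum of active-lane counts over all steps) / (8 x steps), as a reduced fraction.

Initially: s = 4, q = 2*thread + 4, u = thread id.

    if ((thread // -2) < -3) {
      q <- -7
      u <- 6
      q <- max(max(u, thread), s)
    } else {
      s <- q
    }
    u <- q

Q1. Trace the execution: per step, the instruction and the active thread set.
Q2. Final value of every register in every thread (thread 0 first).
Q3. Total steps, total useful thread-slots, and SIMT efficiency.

step 0: eval ((thread // -2) < -3)   11111111
step 1: q <- -7                      00000001
step 2: u <- 6                       00000001
step 3: q <- max(max(u, thread), s)  00000001
step 4: s <- q                       11111110
step 5: u <- q                       11111111

Answer: 6 steps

s: 4,6,8,10,12,14,16,4
q: 4,6,8,10,12,14,16,7
u: 4,6,8,10,12,14,16,7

steps = 6; useful = 26; efficiency = 26/48 = 13/24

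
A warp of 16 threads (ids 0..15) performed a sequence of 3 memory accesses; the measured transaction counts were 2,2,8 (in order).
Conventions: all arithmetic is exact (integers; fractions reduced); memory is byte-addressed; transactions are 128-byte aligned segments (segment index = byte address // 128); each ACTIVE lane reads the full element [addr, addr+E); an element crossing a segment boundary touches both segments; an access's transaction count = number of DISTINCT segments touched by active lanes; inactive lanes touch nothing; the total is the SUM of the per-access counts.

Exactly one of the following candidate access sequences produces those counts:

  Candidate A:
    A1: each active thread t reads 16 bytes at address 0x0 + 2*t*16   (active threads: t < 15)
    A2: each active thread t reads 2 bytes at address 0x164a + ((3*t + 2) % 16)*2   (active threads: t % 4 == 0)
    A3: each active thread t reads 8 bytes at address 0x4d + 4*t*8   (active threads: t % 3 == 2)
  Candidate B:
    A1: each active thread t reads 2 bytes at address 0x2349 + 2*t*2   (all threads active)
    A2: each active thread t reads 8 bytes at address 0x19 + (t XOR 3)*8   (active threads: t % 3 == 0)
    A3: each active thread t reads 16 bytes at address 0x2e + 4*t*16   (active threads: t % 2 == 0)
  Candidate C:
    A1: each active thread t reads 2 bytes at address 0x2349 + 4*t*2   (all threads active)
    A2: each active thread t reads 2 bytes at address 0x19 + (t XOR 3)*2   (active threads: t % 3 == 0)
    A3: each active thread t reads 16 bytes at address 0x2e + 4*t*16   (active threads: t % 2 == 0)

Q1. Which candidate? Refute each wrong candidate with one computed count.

A: A1 gives 4 transactions, not 2
C: A2 gives 1 transaction, not 2
B: all counts match (2,2,8)

Answer: B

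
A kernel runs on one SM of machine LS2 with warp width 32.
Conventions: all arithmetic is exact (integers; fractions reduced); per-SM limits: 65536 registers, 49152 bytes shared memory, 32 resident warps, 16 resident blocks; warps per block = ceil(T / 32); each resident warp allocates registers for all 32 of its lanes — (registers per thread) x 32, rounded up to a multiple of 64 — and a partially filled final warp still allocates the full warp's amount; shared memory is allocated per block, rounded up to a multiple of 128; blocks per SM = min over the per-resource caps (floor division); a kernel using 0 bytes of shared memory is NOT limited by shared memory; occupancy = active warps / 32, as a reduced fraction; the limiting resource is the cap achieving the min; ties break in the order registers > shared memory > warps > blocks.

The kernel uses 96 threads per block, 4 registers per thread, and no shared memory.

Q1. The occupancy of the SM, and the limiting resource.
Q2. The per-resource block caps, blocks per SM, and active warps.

Answer: occupancy 15/16, limited by warps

registers: 170 blocks
shared memory: no limit (kernel uses none)
warps: 10 blocks
blocks: 16 blocks

Answer: 10 blocks, 30 active warps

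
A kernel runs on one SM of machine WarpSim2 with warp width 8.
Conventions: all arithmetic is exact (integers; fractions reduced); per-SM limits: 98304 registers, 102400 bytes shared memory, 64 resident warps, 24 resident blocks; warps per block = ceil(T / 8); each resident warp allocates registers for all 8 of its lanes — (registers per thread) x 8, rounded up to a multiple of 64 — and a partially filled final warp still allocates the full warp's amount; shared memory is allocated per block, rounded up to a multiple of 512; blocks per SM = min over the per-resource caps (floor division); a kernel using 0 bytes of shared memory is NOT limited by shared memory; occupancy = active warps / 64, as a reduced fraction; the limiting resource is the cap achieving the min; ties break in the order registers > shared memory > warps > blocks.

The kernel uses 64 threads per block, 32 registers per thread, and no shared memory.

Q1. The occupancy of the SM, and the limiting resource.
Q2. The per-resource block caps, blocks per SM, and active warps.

Answer: occupancy 1, limited by warps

registers: 48 blocks
shared memory: no limit (kernel uses none)
warps: 8 blocks
blocks: 24 blocks

Answer: 8 blocks, 64 active warps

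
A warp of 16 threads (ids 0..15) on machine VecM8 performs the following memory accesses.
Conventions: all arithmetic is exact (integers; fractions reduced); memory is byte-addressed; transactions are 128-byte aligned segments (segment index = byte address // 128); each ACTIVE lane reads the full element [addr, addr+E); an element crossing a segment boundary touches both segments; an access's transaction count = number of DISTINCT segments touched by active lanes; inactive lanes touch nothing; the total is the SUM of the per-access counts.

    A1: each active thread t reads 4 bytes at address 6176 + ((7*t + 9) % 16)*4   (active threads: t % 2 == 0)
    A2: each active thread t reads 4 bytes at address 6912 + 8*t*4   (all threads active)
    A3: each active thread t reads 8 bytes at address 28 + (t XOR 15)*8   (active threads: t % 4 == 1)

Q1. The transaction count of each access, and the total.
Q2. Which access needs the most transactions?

A1: 1 transaction
A2: 4 transactions
A3: 2 transactions

Answer: 1,4,2; total 7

Answer: A2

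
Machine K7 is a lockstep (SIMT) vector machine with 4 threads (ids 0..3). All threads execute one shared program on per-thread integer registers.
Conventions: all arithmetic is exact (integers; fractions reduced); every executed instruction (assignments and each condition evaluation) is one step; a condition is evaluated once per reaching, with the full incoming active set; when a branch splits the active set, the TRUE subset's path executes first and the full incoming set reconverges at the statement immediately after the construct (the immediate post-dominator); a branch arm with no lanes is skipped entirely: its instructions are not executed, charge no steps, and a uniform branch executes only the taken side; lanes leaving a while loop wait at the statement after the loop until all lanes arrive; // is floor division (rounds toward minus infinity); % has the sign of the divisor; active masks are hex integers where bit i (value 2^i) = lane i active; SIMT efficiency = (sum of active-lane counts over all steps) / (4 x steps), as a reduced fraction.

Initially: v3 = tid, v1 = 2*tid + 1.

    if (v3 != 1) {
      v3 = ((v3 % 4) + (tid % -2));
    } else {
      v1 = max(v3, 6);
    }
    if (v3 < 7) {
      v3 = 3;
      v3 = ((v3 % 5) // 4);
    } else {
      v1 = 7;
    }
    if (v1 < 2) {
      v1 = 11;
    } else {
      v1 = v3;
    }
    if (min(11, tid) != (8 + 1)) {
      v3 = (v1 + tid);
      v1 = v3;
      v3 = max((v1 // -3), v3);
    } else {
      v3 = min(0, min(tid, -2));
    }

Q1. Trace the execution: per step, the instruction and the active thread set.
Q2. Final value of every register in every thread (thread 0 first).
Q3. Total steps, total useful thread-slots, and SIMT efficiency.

step 0: eval (v3 != 1)               0xf
step 1: v3 <- ((v3 % 4) + (tid % -2)) 0xd
step 2: v1 <- max(v3, 6)             0x2
step 3: eval (v3 < 7)                0xf
step 4: v3 <- 3                      0xf
step 5: v3 <- ((v3 % 5) // 4)        0xf
step 6: eval (v1 < 2)                0xf
step 7: v1 <- 11                     0x1
step 8: v1 <- v3                     0xe
step 9: eval (min(11, tid) != (8 + 1)) 0xf
step 10: v3 <- (v1 + tid)             0xf
step 11: v1 <- v3                     0xf
step 12: v3 <- max((v1 // -3), v3)    0xf

Answer: 13 steps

v3: 11,1,2,3
v1: 11,1,2,3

steps = 13; useful = 44; efficiency = 44/52 = 11/13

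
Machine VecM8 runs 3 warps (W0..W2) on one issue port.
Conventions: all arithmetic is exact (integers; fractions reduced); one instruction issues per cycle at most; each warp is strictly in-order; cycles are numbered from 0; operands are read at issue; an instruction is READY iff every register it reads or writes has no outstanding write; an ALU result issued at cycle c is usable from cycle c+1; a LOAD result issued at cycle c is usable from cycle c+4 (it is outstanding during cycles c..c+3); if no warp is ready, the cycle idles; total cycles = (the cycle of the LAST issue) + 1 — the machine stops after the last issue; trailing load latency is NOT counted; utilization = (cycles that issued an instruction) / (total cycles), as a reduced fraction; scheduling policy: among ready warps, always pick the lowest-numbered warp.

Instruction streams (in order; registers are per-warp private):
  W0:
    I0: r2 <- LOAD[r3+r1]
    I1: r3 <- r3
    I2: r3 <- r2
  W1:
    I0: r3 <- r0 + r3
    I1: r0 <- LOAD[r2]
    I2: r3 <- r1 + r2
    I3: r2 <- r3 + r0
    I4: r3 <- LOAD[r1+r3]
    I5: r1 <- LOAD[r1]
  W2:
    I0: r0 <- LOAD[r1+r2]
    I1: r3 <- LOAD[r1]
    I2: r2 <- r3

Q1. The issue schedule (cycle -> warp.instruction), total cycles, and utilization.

cycle 0: W0.I0
cycle 1: W0.I1
cycle 2: W1.I0
cycle 3: W1.I1
cycle 4: W0.I2
cycle 5: W1.I2
cycle 6: W2.I0
cycle 7: W1.I3
cycle 8: W1.I4
cycle 9: W1.I5
cycle 10: W2.I1
cycle 11: idle
cycle 12: idle
cycle 13: idle
cycle 14: W2.I2

Answer: 15 cycles, utilization 4/5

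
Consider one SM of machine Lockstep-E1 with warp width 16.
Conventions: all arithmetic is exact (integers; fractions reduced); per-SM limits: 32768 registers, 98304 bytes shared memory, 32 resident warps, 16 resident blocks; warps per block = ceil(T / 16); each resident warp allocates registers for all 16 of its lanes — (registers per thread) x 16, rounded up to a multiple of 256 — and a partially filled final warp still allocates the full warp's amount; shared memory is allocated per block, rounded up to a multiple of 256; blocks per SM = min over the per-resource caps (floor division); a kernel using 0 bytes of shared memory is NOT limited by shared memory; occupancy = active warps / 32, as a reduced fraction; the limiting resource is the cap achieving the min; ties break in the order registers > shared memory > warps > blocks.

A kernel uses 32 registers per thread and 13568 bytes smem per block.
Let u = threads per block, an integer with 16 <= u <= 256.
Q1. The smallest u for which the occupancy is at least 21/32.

Answer: u = 33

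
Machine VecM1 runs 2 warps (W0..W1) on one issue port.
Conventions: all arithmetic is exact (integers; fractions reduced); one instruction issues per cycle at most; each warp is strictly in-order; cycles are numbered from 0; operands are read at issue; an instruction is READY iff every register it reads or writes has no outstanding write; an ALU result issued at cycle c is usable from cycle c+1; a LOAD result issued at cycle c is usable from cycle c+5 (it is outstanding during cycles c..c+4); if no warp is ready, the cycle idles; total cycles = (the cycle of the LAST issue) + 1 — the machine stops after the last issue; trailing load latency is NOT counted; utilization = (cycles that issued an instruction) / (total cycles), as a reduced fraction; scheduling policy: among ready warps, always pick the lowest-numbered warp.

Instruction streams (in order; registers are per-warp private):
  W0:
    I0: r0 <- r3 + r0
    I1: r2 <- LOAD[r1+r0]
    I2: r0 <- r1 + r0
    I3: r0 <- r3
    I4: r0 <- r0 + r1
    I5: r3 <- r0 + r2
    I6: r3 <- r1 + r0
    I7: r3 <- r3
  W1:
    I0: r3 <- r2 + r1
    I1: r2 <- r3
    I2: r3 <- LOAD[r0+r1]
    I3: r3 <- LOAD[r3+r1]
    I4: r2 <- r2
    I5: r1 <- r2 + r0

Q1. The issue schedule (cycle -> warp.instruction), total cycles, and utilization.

cycle 0: W0.I0
cycle 1: W0.I1
cycle 2: W0.I2
cycle 3: W0.I3
cycle 4: W0.I4
cycle 5: W1.I0
cycle 6: W0.I5
cycle 7: W0.I6
cycle 8: W0.I7
cycle 9: W1.I1
cycle 10: W1.I2
cycle 11: idle
cycle 12: idle
cycle 13: idle
cycle 14: idle
cycle 15: W1.I3
cycle 16: W1.I4
cycle 17: W1.I5

Answer: 18 cycles, utilization 7/9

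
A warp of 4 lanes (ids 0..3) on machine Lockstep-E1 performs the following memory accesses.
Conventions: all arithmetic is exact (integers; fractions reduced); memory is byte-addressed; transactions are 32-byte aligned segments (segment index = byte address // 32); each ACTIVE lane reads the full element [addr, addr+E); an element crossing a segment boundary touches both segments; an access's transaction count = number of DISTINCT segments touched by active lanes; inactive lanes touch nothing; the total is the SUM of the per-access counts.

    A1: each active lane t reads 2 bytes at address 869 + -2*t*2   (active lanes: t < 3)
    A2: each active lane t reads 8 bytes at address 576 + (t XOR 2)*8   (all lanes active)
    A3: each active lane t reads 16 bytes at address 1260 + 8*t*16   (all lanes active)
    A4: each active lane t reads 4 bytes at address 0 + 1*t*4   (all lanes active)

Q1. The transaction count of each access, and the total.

A1: 2 transactions
A2: 1 transaction
A3: 4 transactions
A4: 1 transaction

Answer: 2,1,4,1; total 8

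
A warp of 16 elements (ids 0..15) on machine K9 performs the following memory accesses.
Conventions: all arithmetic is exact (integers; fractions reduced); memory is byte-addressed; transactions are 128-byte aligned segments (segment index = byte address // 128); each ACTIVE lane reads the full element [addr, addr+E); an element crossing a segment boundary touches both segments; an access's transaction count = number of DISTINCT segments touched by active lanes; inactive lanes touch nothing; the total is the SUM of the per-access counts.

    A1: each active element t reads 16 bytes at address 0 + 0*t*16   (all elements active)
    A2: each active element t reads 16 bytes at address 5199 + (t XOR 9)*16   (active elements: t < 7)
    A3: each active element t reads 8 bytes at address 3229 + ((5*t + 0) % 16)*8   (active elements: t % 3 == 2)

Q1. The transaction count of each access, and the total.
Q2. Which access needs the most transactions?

A1: 1 transaction
A2: 2 transactions
A3: 1 transaction

Answer: 1,2,1; total 4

Answer: A2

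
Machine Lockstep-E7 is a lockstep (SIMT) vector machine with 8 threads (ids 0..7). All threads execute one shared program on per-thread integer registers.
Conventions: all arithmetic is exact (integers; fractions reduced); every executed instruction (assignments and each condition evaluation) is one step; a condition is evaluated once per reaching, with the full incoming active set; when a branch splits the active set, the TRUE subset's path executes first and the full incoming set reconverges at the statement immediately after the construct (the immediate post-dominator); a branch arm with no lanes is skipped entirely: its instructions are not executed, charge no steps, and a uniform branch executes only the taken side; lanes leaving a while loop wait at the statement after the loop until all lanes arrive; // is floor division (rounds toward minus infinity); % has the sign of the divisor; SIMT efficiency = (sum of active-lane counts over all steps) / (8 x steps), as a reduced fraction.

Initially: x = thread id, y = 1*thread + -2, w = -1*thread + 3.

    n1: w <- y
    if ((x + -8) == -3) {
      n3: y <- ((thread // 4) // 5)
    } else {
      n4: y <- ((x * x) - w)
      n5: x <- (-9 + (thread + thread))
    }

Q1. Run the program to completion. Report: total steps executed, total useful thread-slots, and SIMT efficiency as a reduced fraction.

Answer: 5 steps, 31 useful, 31/40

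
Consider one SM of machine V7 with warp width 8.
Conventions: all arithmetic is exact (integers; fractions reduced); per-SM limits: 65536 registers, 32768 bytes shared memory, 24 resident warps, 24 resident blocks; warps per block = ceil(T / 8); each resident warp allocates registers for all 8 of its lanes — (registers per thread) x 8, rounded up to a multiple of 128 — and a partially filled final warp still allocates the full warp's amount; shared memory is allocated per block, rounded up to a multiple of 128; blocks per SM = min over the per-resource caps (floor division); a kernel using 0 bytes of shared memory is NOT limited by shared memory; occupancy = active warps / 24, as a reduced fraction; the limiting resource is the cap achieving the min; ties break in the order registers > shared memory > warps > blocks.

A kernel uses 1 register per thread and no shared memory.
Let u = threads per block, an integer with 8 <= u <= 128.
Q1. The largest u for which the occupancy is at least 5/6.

Answer: u = 96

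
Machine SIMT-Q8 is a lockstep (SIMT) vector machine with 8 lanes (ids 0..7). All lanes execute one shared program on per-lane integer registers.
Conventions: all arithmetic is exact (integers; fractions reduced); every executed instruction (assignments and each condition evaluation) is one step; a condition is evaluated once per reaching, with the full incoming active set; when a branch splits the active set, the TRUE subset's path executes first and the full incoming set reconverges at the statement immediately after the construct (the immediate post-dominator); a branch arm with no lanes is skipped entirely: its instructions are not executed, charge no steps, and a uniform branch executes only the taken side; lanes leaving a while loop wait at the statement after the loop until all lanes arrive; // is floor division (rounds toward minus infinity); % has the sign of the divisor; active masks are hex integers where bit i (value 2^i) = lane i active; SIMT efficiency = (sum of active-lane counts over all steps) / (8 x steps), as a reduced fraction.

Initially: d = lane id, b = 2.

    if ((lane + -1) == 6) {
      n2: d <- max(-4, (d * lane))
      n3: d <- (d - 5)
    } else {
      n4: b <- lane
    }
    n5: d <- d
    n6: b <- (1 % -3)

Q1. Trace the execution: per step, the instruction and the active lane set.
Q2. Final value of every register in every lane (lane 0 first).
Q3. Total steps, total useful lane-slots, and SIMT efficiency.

step 0: eval ((lane + -1) == 6)      0xff
step 1: d <- max(-4, (d * lane))     0x80
step 2: d <- (d - 5)                 0x80
step 3: b <- lane                    0x7f
step 4: d <- d                       0xff
step 5: b <- (1 % -3)                0xff

Answer: 6 steps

d: 0,1,2,3,4,5,6,44
b: -2,-2,-2,-2,-2,-2,-2,-2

steps = 6; useful = 33; efficiency = 33/48 = 11/16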